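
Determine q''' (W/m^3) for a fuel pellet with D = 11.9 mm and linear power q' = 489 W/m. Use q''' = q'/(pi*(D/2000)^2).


r = D / 2 / 1000 = 11.9 / 2 / 1000 = 0.00595 m
q''' = q' / (pi * r^2)
q''' = 489 / (pi * 0.00595^2)
q''' = 4.3967e+06 W/m^3

4.3967e+06


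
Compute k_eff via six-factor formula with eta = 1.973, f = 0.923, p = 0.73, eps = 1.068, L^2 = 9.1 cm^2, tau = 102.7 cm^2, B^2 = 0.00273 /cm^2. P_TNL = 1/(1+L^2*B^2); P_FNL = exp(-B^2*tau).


k_inf = eta*f*p*eps = 1.973*0.923*0.73*1.068 = 1.419786
P_TNL = 1/(1 + L^2*B^2) = 1/(1 + 9.1*0.00273) = 0.9757592
P_FNL = exp(-B^2*tau) = exp(-0.00273*102.7) = 0.7555034
k_eff = k_inf * P_TNL * P_FNL = 1.419786 * 0.9757592 * 0.7555034
k_eff = 1.0467

1.0467


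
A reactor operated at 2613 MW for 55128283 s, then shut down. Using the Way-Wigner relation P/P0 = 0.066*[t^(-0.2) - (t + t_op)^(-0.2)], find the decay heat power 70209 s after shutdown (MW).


P/P0 = 0.066 * [t^(-0.2) - (t + t_op)^(-0.2)]
P/P0 = 0.066 * [70209^(-0.2) - (70209 + 55128283)^(-0.2)]
P/P0 = 0.066 * [0.1073301 - 0.02828880] = 0.005216726
P = 2613 * 0.005216726 = 13.631 MW

13.631


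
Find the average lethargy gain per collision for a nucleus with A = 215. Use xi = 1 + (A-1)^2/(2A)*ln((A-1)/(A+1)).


xi = 1 + (A-1)^2/(2A) * ln((A-1)/(A+1))
xi = 1 + (215-1)^2/(2*215) * ln((215-1)/(215 +1))
xi = 0.0092735

0.0092735


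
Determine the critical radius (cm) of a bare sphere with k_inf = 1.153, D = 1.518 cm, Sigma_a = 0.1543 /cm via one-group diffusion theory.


L^2 = D / Sigma_a = 1.518 / 0.1543 = 9.837978 cm^2
B_m^2 = (k_inf - 1) / L^2 = (1.153 - 1) / 9.837978 = 0.01555198 /cm^2
For a bare sphere: B_g = pi/R, so R_c = pi / sqrt(B_m^2)
R_c = pi / sqrt(0.01555198) = 25.192 cm

25.192


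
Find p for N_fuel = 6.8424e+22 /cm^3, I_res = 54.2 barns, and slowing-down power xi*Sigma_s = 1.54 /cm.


p = exp(-N * I * 1e-24 / (xi*Sigma_s))
p = exp(-6.8424e+22 * 54.2 * 1e-24 / 1.54)
p = 0.089980

0.089980


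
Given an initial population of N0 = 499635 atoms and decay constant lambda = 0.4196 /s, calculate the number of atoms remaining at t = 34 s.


N = N0 * exp(-lambda * t)
N = 499635 * exp(-0.4196 * 34)
N = 0.31830

0.31830


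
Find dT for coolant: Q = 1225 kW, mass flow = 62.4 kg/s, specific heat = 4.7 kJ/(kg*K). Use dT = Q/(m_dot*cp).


dT = Q / (m_dot * cp)
dT = 1225 / (62.4 * 4.7)
dT = 4.1769 C

4.1769


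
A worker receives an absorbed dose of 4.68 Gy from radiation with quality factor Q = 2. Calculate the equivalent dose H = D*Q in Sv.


H = D * Q
H = 4.68 * 2
H = 9.3600 Sv

9.3600


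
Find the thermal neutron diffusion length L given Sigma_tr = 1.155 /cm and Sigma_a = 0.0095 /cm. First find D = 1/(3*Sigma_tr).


D = 1 / (3 * Sigma_tr) = 1 / (3 * 1.155) = 0.2886003 cm
L = sqrt(D / Sigma_a)
L = sqrt(0.2886003 / 0.0095)
L = 5.5117 cm

5.5117


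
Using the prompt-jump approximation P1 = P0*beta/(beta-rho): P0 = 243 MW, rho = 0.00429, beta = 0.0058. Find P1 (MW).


P1/P0 = beta / (beta - rho)
P1/P0 = 0.0058 / (0.0058 - 0.00429) = 3.841060
P1 = 243 * 3.841060 = 933.38 MW

933.38


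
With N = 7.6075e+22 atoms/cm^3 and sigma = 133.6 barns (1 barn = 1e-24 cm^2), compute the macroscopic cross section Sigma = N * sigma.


Sigma = N * sigma_barns * 1e-24
Sigma = 7.6075e+22 * 133.6 * 1e-24
Sigma = 10.164 /cm

10.164


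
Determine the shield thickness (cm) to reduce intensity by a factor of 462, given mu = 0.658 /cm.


x = ln(factor) / mu
x = ln(462) / 0.658
x = 9.3246 cm

9.3246


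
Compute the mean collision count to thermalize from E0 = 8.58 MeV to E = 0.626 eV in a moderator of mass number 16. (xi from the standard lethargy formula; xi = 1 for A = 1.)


xi = 1 + (A-1)^2/(2A)*ln((A-1)/(A+1)) = 0.1199467 (for A = 16)
n = ln(E0/E) / xi
n = ln(8.58e6 / 0.626) / 0.1199467
n = ln(1.370607e+07) / 0.1199467 = 137.01

137.01


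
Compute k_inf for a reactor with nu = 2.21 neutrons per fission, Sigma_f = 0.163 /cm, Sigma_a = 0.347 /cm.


k_inf = nu * Sigma_f / Sigma_a
k_inf = 2.21 * 0.163 / 0.347
k_inf = 1.0381

1.0381


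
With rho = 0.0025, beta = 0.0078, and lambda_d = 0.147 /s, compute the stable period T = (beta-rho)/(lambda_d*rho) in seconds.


T = (beta - rho) / (lambda_d * rho)
T = (0.0078 - 0.0025) / (0.147 * 0.0025)
T = 14.422 s

14.422


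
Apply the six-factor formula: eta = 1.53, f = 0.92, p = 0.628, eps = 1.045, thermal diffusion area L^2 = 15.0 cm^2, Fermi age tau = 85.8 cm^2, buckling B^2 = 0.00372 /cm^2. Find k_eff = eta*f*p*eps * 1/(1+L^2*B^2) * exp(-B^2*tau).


k_inf = eta*f*p*eps = 1.53*0.92*0.628*1.045 = 0.9237516
P_TNL = 1/(1 + L^2*B^2) = 1/(1 + 15.0*0.00372) = 0.9471491
P_FNL = exp(-B^2*tau) = exp(-0.00372*85.8) = 0.7267476
k_eff = k_inf * P_TNL * P_FNL = 0.9237516 * 0.9471491 * 0.7267476
k_eff = 0.63585

0.63585


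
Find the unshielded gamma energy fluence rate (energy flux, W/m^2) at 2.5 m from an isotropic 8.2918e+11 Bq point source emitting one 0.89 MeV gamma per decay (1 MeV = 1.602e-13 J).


psi = A * E * 1.602e-13 / (4*pi*r^2)
psi = 8.2918e+11 * 0.89 * 1.602e-13 / (4*pi*2.5^2)
psi = 0.0015053 W/m^2

0.0015053


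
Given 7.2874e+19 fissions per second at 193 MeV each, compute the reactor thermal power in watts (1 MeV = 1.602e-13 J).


P = fission_rate * E_MeV * 1.602e-13
P = 7.2874e+19 * 193 * 1.602e-13
P = 2.2532e+09 W

2.2532e+09


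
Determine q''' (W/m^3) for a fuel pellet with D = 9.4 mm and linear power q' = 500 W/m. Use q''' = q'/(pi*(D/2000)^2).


r = D / 2 / 1000 = 9.4 / 2 / 1000 = 0.0047 m
q''' = q' / (pi * r^2)
q''' = 500 / (pi * 0.0047^2)
q''' = 7.2048e+06 W/m^3

7.2048e+06


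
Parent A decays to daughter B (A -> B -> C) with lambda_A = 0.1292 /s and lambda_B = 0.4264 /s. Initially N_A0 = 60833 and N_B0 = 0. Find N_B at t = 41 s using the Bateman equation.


N_B(t) = lambda_A * N_A0 / (lambda_B - lambda_A) * [exp(-lambda_A*t) - exp(-lambda_B*t)]
exp(-0.1292*41) = 0.005005590; exp(-0.4264*41) = 2.555584e-08
N_B = 0.1292 * 60833 / (0.4264 - 0.1292) * (0.005005590 - 2.555584e-08)
N_B = 132.38

132.38


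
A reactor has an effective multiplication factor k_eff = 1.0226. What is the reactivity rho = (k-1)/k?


rho = (k_eff - 1) / k_eff
rho = (1.0226 - 1) / 1.0226
rho = 0.022101

0.022101


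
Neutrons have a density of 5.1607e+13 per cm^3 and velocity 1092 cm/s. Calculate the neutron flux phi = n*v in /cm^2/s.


phi = n * v
phi = 5.1607e+13 * 1092
phi = 5.6355e+16 /cm^2/s

5.6355e+16


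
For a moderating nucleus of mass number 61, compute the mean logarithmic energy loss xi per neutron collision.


xi = 1 + (A-1)^2/(2A) * ln((A-1)/(A+1))
xi = 1 + (61-1)^2/(2*61) * ln((61-1)/(61 +1))
xi = 0.032431

0.032431


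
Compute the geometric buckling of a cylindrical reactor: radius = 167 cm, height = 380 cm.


B^2 = (2.405/R)^2 + (pi/H)^2
B^2 = (2.405/167)^2 + (pi/380)^2
B^2 = 2.7574e-04 /cm^2

2.7574e-04


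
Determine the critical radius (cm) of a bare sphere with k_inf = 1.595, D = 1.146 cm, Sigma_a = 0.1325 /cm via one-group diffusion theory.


L^2 = D / Sigma_a = 1.146 / 0.1325 = 8.649057 cm^2
B_m^2 = (k_inf - 1) / L^2 = (1.595 - 1) / 8.649057 = 0.06879363 /cm^2
For a bare sphere: B_g = pi/R, so R_c = pi / sqrt(B_m^2)
R_c = pi / sqrt(0.06879363) = 11.978 cm

11.978


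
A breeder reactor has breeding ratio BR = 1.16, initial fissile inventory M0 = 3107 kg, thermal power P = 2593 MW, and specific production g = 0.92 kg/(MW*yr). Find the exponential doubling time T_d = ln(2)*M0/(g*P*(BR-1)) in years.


Breeding gain G = BR - 1 = 1.16 - 1 = 0.16
Fissile production rate = g * P * G = 0.92 * 2593 * 0.16 = 381.6896 kg/yr
T_d = ln(2) * M0 / (g * P * G)
T_d = ln(2) * 3107 / 381.6896 = 5.6423 yr

5.6423


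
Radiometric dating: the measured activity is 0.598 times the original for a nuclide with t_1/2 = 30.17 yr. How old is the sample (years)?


lambda = ln(2) / t_half = ln(2) / 30.17 = 0.02297472 /yr
t = -ln(A/A0) / lambda
t = -ln(0.598) / 0.02297472
t = 22.380 yr

22.380


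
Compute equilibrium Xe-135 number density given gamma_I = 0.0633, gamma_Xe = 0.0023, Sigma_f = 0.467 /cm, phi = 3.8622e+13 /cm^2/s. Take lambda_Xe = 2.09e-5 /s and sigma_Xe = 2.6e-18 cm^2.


Xe_eq = (gamma_I + gamma_Xe) * Sigma_f * phi / (lambda_Xe + sigma_Xe * phi)
Numerator = (0.0633 + 0.0023) * 0.467 * 3.8622e+13 = 1.183193e+12
Denominator = 2.09e-5 + 2.6e-18 * 3.8622e+13 = 1.213172e-04
Xe_eq = 1.183193e+12 / 1.213172e-04 = 9.7529e+15 /cm^3

9.7529e+15


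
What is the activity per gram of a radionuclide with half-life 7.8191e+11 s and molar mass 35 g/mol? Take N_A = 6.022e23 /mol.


lambda = ln(2) / t_half = ln(2) / 7.8191e+11 = 8.864795e-13 /s
SA = lambda * N_A / M
SA = 8.864795e-13 * 6.022e23 / 35
SA = 1.5253e+10 Bq/g

1.5253e+10


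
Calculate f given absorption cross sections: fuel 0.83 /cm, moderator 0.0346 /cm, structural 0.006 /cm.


f = Sigma_a_fuel / (Sigma_a_fuel + Sigma_a_mod + Sigma_a_other)
f = 0.83 / (0.83 + 0.0346 + 0.006)
f = 0.95337

0.95337


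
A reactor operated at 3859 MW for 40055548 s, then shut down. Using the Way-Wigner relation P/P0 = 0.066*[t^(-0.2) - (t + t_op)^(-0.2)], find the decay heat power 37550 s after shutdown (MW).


P/P0 = 0.066 * [t^(-0.2) - (t + t_op)^(-0.2)]
P/P0 = 0.066 * [37550^(-0.2) - (37550 + 40055548)^(-0.2)]
P/P0 = 0.066 * [0.1216404 - 0.03015686] = 0.006037914
P = 3859 * 0.006037914 = 23.300 MW

23.300


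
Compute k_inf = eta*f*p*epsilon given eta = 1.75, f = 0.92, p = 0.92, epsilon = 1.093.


k_inf = eta * f * p * epsilon
k_inf = 1.75 * 0.92 * 0.92 * 1.093
k_inf = 1.6190

1.6190


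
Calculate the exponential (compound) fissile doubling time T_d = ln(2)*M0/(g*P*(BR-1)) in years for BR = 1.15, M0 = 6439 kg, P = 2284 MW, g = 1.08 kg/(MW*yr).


Breeding gain G = BR - 1 = 1.15 - 1 = 0.15
Fissile production rate = g * P * G = 1.08 * 2284 * 0.15 = 370.008 kg/yr
T_d = ln(2) * M0 / (g * P * G)
T_d = ln(2) * 6439 / 370.008 = 12.062 yr

12.062


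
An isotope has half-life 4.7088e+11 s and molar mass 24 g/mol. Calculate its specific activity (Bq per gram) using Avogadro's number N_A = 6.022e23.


lambda = ln(2) / t_half = ln(2) / 4.7088e+11 = 1.472025e-12 /s
SA = lambda * N_A / M
SA = 1.472025e-12 * 6.022e23 / 24
SA = 3.6936e+10 Bq/g

3.6936e+10


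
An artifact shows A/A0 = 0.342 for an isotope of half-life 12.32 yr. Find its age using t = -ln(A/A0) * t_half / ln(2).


lambda = ln(2) / t_half = ln(2) / 12.32 = 0.05626195 /yr
t = -ln(A/A0) / lambda
t = -ln(0.342) / 0.05626195
t = 19.071 yr

19.071


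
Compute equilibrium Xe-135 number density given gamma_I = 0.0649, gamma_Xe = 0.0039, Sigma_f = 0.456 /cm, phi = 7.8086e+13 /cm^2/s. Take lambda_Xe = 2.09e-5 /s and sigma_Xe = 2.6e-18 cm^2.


Xe_eq = (gamma_I + gamma_Xe) * Sigma_f * phi / (lambda_Xe + sigma_Xe * phi)
Numerator = (0.0649 + 0.0039) * 0.456 * 7.8086e+13 = 2.449776e+12
Denominator = 2.09e-5 + 2.6e-18 * 7.8086e+13 = 2.239236e-04
Xe_eq = 2.449776e+12 / 2.239236e-04 = 1.0940e+16 /cm^3

1.0940e+16


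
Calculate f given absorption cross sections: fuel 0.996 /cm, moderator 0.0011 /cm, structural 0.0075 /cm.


f = Sigma_a_fuel / (Sigma_a_fuel + Sigma_a_mod + Sigma_a_other)
f = 0.996 / (0.996 + 0.0011 + 0.0075)
f = 0.99144

0.99144


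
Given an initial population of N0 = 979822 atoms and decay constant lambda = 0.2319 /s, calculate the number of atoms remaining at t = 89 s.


N = N0 * exp(-lambda * t)
N = 979822 * exp(-0.2319 * 89)
N = 0.0010659

0.0010659


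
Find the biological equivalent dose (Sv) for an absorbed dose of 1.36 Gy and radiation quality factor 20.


H = D * Q
H = 1.36 * 20
H = 27.200 Sv

27.200


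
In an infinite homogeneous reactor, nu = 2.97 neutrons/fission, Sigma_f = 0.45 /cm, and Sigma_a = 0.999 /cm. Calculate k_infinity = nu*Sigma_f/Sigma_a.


k_inf = nu * Sigma_f / Sigma_a
k_inf = 2.97 * 0.45 / 0.999
k_inf = 1.3378

1.3378


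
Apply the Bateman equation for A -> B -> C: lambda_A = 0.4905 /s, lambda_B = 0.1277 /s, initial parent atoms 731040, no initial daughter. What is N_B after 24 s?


N_B(t) = lambda_A * N_A0 / (lambda_B - lambda_A) * [exp(-lambda_A*t) - exp(-lambda_B*t)]
exp(-0.4905*24) = 7.717655e-06; exp(-0.1277*24) = 0.04666317
N_B = 0.4905 * 731040 / (0.1277 - 0.4905) * (7.717655e-06 - 0.04666317)
N_B = 46112

46112


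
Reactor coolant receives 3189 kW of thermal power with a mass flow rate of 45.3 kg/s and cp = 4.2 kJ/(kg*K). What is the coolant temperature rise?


dT = Q / (m_dot * cp)
dT = 3189 / (45.3 * 4.2)
dT = 16.761 C

16.761


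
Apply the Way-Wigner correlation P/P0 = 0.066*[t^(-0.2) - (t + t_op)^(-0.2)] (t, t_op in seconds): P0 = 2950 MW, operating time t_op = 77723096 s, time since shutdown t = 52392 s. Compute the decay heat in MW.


P/P0 = 0.066 * [t^(-0.2) - (t + t_op)^(-0.2)]
P/P0 = 0.066 * [52392^(-0.2) - (52392 + 77723096)^(-0.2)]
P/P0 = 0.066 * [0.1138012 - 0.02641383] = 0.005767566
P = 2950 * 0.005767566 = 17.014 MW

17.014


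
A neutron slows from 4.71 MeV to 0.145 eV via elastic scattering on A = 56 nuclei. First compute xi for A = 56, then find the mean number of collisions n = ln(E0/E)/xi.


xi = 1 + (A-1)^2/(2A)*ln((A-1)/(A+1)) = 0.03529286 (for A = 56)
n = ln(E0/E) / xi
n = ln(4.71e6 / 0.145) / 0.03529286
n = ln(3.248276e+07) / 0.03529286 = 490.08

490.08


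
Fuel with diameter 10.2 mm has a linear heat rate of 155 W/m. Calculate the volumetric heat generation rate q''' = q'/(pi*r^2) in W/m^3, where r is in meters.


r = D / 2 / 1000 = 10.2 / 2 / 1000 = 0.0051 m
q''' = q' / (pi * r^2)
q''' = 155 / (pi * 0.0051^2)
q''' = 1.8969e+06 W/m^3

1.8969e+06


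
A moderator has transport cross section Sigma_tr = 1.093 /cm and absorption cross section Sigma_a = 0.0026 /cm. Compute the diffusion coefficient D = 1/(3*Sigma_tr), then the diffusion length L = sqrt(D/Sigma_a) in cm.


D = 1 / (3 * Sigma_tr) = 1 / (3 * 1.093) = 0.3049710 cm
L = sqrt(D / Sigma_a)
L = sqrt(0.3049710 / 0.0026)
L = 10.830 cm

10.830


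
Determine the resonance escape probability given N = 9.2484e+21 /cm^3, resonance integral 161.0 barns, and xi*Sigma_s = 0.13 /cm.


p = exp(-N * I * 1e-24 / (xi*Sigma_s))
p = exp(-9.2484e+21 * 161.0 * 1e-24 / 0.13)
p = 1.0609e-05

1.0609e-05


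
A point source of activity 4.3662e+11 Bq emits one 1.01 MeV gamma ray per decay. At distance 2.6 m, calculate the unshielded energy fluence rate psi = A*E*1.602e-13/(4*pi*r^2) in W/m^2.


psi = A * E * 1.602e-13 / (4*pi*r^2)
psi = 4.3662e+11 * 1.01 * 1.602e-13 / (4*pi*2.6^2)
psi = 8.3163e-04 W/m^2

8.3163e-04


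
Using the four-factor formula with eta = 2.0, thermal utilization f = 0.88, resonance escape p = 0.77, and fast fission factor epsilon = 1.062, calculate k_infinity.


k_inf = eta * f * p * epsilon
k_inf = 2.0 * 0.88 * 0.77 * 1.062
k_inf = 1.4392

1.4392


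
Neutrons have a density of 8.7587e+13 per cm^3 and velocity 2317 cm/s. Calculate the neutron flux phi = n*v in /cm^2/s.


phi = n * v
phi = 8.7587e+13 * 2317
phi = 2.0294e+17 /cm^2/s

2.0294e+17


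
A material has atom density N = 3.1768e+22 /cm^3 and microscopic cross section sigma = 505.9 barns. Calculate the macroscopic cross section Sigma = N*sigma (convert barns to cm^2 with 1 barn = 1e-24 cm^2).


Sigma = N * sigma_barns * 1e-24
Sigma = 3.1768e+22 * 505.9 * 1e-24
Sigma = 16.071 /cm

16.071


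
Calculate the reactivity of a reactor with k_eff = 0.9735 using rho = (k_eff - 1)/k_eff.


rho = (k_eff - 1) / k_eff
rho = (0.9735 - 1) / 0.9735
rho = -0.027221

-0.027221


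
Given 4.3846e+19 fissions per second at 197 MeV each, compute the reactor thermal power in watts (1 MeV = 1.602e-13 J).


P = fission_rate * E_MeV * 1.602e-13
P = 4.3846e+19 * 197 * 1.602e-13
P = 1.3838e+09 W

1.3838e+09


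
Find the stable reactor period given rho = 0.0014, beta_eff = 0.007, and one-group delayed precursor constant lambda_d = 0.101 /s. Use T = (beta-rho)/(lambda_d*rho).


T = (beta - rho) / (lambda_d * rho)
T = (0.007 - 0.0014) / (0.101 * 0.0014)
T = 39.604 s

39.604


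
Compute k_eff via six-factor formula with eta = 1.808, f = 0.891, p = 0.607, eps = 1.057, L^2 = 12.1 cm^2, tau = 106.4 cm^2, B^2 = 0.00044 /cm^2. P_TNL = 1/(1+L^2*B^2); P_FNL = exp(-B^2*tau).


k_inf = eta*f*p*eps = 1.808*0.891*0.607*1.057 = 1.033570
P_TNL = 1/(1 + L^2*B^2) = 1/(1 + 12.1*0.00044) = 0.9947042
P_FNL = exp(-B^2*tau) = exp(-0.00044*106.4) = 0.9542630
k_eff = k_inf * P_TNL * P_FNL = 1.033570 * 0.9947042 * 0.9542630
k_eff = 0.98107

0.98107


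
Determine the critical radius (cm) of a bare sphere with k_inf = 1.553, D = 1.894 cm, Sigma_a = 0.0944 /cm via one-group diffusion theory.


L^2 = D / Sigma_a = 1.894 / 0.0944 = 20.06356 cm^2
B_m^2 = (k_inf - 1) / L^2 = (1.553 - 1) / 20.06356 = 0.02756241 /cm^2
For a bare sphere: B_g = pi/R, so R_c = pi / sqrt(B_m^2)
R_c = pi / sqrt(0.02756241) = 18.923 cm

18.923


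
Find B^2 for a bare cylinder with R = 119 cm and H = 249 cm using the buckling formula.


B^2 = (2.405/R)^2 + (pi/H)^2
B^2 = (2.405/119)^2 + (pi/249)^2
B^2 = 5.6763e-04 /cm^2

5.6763e-04


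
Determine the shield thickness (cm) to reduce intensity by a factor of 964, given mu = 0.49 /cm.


x = ln(factor) / mu
x = ln(964) / 0.49
x = 14.023 cm

14.023


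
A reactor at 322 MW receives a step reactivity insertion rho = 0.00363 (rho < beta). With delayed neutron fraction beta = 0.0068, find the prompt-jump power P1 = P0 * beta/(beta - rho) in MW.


P1/P0 = beta / (beta - rho)
P1/P0 = 0.0068 / (0.0068 - 0.00363) = 2.145110
P1 = 322 * 2.145110 = 690.73 MW

690.73


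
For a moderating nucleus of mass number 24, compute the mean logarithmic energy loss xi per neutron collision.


xi = 1 + (A-1)^2/(2A) * ln((A-1)/(A+1))
xi = 1 + (24-1)^2/(2*24) * ln((24-1)/(24 +1))
xi = 0.081065

0.081065


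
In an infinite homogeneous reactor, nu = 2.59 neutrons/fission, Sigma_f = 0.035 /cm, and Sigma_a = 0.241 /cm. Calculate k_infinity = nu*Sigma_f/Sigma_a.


k_inf = nu * Sigma_f / Sigma_a
k_inf = 2.59 * 0.035 / 0.241
k_inf = 0.37614

0.37614


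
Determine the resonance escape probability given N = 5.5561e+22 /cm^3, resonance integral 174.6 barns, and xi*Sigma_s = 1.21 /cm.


p = exp(-N * I * 1e-24 / (xi*Sigma_s))
p = exp(-5.5561e+22 * 174.6 * 1e-24 / 1.21)
p = 3.2970e-04

3.2970e-04


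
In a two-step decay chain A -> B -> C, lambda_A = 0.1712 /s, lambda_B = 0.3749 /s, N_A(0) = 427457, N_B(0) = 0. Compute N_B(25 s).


N_B(t) = lambda_A * N_A0 / (lambda_B - lambda_A) * [exp(-lambda_A*t) - exp(-lambda_B*t)]
exp(-0.1712*25) = 0.01384266; exp(-0.3749*25) = 8.503055e-05
N_B = 0.1712 * 427457 / (0.3749 - 0.1712) * (0.01384266 - 8.503055e-05)
N_B = 4942.5

4942.5


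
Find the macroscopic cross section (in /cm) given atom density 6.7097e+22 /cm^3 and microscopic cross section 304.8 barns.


Sigma = N * sigma_barns * 1e-24
Sigma = 6.7097e+22 * 304.8 * 1e-24
Sigma = 20.451 /cm

20.451


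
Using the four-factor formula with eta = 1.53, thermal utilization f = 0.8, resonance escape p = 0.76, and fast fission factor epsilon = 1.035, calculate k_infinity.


k_inf = eta * f * p * epsilon
k_inf = 1.53 * 0.8 * 0.76 * 1.035
k_inf = 0.96280

0.96280


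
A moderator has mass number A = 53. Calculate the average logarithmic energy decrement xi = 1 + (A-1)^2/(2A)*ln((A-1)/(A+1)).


xi = 1 + (A-1)^2/(2A) * ln((A-1)/(A+1))
xi = 1 + (53-1)^2/(2*53) * ln((53-1)/(53 +1))
xi = 0.037266

0.037266


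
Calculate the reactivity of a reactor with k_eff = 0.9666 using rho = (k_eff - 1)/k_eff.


rho = (k_eff - 1) / k_eff
rho = (0.9666 - 1) / 0.9666
rho = -0.034554

-0.034554


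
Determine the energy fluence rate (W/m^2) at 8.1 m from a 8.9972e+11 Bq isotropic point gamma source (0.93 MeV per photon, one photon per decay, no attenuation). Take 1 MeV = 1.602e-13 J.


psi = A * E * 1.602e-13 / (4*pi*r^2)
psi = 8.9972e+11 * 0.93 * 1.602e-13 / (4*pi*8.1^2)
psi = 1.6258e-04 W/m^2

1.6258e-04


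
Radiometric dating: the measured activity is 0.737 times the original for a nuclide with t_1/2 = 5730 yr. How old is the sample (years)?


lambda = ln(2) / t_half = ln(2) / 5730 = 1.209681e-04 /yr
t = -ln(A/A0) / lambda
t = -ln(0.737) / 1.209681e-04
t = 2522.7 yr

2522.7


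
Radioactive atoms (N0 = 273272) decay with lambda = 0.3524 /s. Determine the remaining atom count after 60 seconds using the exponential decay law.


N = N0 * exp(-lambda * t)
N = 273272 * exp(-0.3524 * 60)
N = 1.7942e-04

1.7942e-04


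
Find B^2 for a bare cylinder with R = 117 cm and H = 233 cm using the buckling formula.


B^2 = (2.405/R)^2 + (pi/H)^2
B^2 = (2.405/117)^2 + (pi/233)^2
B^2 = 6.0433e-04 /cm^2

6.0433e-04


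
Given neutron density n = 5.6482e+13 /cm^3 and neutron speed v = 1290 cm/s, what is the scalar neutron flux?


phi = n * v
phi = 5.6482e+13 * 1290
phi = 7.2862e+16 /cm^2/s

7.2862e+16


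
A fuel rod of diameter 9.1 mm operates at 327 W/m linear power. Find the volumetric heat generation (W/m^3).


r = D / 2 / 1000 = 9.1 / 2 / 1000 = 0.00455 m
q''' = q' / (pi * r^2)
q''' = 327 / (pi * 0.00455^2)
q''' = 5.0278e+06 W/m^3

5.0278e+06


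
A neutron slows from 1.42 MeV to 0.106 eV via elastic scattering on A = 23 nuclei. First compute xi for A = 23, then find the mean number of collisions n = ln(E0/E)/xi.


xi = 1 + (A-1)^2/(2A)*ln((A-1)/(A+1)) = 0.08448899 (for A = 23)
n = ln(E0/E) / xi
n = ln(1.42e6 / 0.106) / 0.08448899
n = ln(1.339623e+07) / 0.08448899 = 194.23

194.23


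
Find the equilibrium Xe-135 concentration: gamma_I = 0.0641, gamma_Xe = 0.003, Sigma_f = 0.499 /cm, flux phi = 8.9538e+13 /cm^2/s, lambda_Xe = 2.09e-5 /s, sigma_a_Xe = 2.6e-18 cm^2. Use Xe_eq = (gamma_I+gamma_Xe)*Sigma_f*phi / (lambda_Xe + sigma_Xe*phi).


Xe_eq = (gamma_I + gamma_Xe) * Sigma_f * phi / (lambda_Xe + sigma_Xe * phi)
Numerator = (0.0641 + 0.003) * 0.499 * 8.9538e+13 = 2.997992e+12
Denominator = 2.09e-5 + 2.6e-18 * 8.9538e+13 = 2.536988e-04
Xe_eq = 2.997992e+12 / 2.536988e-04 = 1.1817e+16 /cm^3

1.1817e+16


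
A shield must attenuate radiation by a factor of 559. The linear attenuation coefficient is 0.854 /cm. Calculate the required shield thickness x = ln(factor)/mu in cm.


x = ln(factor) / mu
x = ln(559) / 0.854
x = 7.4077 cm

7.4077


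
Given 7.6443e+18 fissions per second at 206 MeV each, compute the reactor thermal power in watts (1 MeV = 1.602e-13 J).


P = fission_rate * E_MeV * 1.602e-13
P = 7.6443e+18 * 206 * 1.602e-13
P = 2.5227e+08 W

2.5227e+08


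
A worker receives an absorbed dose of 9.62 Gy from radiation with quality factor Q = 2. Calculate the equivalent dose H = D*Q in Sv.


H = D * Q
H = 9.62 * 2
H = 19.240 Sv

19.240


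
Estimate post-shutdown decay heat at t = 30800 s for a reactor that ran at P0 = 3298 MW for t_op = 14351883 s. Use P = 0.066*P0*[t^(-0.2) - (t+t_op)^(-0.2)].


P/P0 = 0.066 * [t^(-0.2) - (t + t_op)^(-0.2)]
P/P0 = 0.066 * [30800^(-0.2) - (30800 + 14351883)^(-0.2)]
P/P0 = 0.066 * [0.1265581 - 0.03701963] = 0.005909539
P = 3298 * 0.005909539 = 19.490 MW

19.490


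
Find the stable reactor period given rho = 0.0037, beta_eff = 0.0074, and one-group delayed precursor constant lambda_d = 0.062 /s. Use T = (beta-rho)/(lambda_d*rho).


T = (beta - rho) / (lambda_d * rho)
T = (0.0074 - 0.0037) / (0.062 * 0.0037)
T = 16.129 s

16.129


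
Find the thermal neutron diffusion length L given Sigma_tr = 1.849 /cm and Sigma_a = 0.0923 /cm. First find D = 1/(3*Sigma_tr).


D = 1 / (3 * Sigma_tr) = 1 / (3 * 1.849) = 0.1802776 cm
L = sqrt(D / Sigma_a)
L = sqrt(0.1802776 / 0.0923)
L = 1.3976 cm

1.3976


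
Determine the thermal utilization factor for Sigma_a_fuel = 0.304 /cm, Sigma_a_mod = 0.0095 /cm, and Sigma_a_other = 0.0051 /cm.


f = Sigma_a_fuel / (Sigma_a_fuel + Sigma_a_mod + Sigma_a_other)
f = 0.304 / (0.304 + 0.0095 + 0.0051)
f = 0.95417

0.95417


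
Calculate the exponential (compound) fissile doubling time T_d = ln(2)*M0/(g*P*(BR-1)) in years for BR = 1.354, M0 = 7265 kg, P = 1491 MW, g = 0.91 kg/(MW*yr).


Breeding gain G = BR - 1 = 1.354 - 1 = 0.354
Fissile production rate = g * P * G = 0.91 * 1491 * 0.354 = 480.31074 kg/yr
T_d = ln(2) * M0 / (g * P * G)
T_d = ln(2) * 7265 / 480.31074 = 10.484 yr

10.484


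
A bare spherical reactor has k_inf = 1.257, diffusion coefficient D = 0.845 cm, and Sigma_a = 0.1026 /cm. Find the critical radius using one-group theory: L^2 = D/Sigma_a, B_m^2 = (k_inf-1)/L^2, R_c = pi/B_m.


L^2 = D / Sigma_a = 0.845 / 0.1026 = 8.235867 cm^2
B_m^2 = (k_inf - 1) / L^2 = (1.257 - 1) / 8.235867 = 0.03120497 /cm^2
For a bare sphere: B_g = pi/R, so R_c = pi / sqrt(B_m^2)
R_c = pi / sqrt(0.03120497) = 17.784 cm

17.784


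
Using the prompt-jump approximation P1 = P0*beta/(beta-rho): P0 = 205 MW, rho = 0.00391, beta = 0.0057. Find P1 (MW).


P1/P0 = beta / (beta - rho)
P1/P0 = 0.0057 / (0.0057 - 0.00391) = 3.184358
P1 = 205 * 3.184358 = 652.79 MW

652.79


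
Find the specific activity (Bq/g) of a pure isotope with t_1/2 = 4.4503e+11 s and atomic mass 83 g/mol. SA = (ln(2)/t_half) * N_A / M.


lambda = ln(2) / t_half = ln(2) / 4.4503e+11 = 1.557529e-12 /s
SA = lambda * N_A / M
SA = 1.557529e-12 * 6.022e23 / 83
SA = 1.1301e+10 Bq/g

1.1301e+10


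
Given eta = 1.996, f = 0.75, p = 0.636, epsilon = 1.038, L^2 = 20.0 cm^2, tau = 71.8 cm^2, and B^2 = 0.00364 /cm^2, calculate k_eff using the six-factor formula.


k_inf = eta*f*p*eps = 1.996*0.75*0.636*1.038 = 0.9882715
P_TNL = 1/(1 + L^2*B^2) = 1/(1 + 20.0*0.00364) = 0.9321402
P_FNL = exp(-B^2*tau) = exp(-0.00364*71.8) = 0.7700098
k_eff = k_inf * P_TNL * P_FNL = 0.9882715 * 0.9321402 * 0.7700098
k_eff = 0.70934

0.70934


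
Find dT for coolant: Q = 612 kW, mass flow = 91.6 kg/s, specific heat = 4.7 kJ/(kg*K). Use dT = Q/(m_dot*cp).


dT = Q / (m_dot * cp)
dT = 612 / (91.6 * 4.7)
dT = 1.4215 C

1.4215


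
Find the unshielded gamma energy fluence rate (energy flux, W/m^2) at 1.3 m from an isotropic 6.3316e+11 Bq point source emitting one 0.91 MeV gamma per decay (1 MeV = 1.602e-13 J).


psi = A * E * 1.602e-13 / (4*pi*r^2)
psi = 6.3316e+11 * 0.91 * 1.602e-13 / (4*pi*1.3^2)
psi = 0.0043463 W/m^2

0.0043463


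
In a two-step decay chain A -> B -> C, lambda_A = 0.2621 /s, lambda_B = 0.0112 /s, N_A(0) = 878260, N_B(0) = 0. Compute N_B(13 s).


N_B(t) = lambda_A * N_A0 / (lambda_B - lambda_A) * [exp(-lambda_A*t) - exp(-lambda_B*t)]
exp(-0.2621*13) = 0.03313053; exp(-0.0112*13) = 0.8645034
N_B = 0.2621 * 878260 / (0.0112 - 0.2621) * (0.03313053 - 0.8645034)
N_B = 762755

762755


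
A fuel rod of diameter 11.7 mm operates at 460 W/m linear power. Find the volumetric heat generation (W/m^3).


r = D / 2 / 1000 = 11.7 / 2 / 1000 = 0.00585 m
q''' = q' / (pi * r^2)
q''' = 460 / (pi * 0.00585^2)
q''' = 4.2785e+06 W/m^3

4.2785e+06


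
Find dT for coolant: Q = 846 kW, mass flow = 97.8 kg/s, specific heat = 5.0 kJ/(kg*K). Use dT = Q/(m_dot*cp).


dT = Q / (m_dot * cp)
dT = 846 / (97.8 * 5.0)
dT = 1.7301 C

1.7301


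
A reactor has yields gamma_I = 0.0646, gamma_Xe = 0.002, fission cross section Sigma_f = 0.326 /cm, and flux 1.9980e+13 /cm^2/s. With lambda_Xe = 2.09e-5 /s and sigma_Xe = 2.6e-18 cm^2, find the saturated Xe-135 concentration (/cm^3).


Xe_eq = (gamma_I + gamma_Xe) * Sigma_f * phi / (lambda_Xe + sigma_Xe * phi)
Numerator = (0.0646 + 0.002) * 0.326 * 1.9980e+13 = 4.337978e+11
Denominator = 2.09e-5 + 2.6e-18 * 1.9980e+13 = 7.284800e-05
Xe_eq = 4.337978e+11 / 7.284800e-05 = 5.9548e+15 /cm^3

5.9548e+15


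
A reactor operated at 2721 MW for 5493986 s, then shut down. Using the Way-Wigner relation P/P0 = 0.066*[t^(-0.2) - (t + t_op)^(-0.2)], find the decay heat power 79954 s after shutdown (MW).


P/P0 = 0.066 * [t^(-0.2) - (t + t_op)^(-0.2)]
P/P0 = 0.066 * [79954^(-0.2) - (79954 + 5493986)^(-0.2)]
P/P0 = 0.066 * [0.1045760 - 0.04474737] = 0.003948690
P = 2721 * 0.003948690 = 10.744 MW

10.744


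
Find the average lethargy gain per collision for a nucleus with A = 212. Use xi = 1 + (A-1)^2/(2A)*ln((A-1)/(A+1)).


xi = 1 + (A-1)^2/(2A) * ln((A-1)/(A+1))
xi = 1 + (212-1)^2/(2*212) * ln((212-1)/(212 +1))
xi = 0.0094044

0.0094044


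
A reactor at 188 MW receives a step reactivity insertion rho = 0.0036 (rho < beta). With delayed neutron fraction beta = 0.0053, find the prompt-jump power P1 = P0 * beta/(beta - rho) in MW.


P1/P0 = beta / (beta - rho)
P1/P0 = 0.0053 / (0.0053 - 0.0036) = 3.117647
P1 = 188 * 3.117647 = 586.12 MW

586.12


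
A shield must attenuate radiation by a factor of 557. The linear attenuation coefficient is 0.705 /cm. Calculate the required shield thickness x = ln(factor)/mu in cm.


x = ln(factor) / mu
x = ln(557) / 0.705
x = 8.9682 cm

8.9682


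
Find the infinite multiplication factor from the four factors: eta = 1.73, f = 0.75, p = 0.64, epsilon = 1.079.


k_inf = eta * f * p * epsilon
k_inf = 1.73 * 0.75 * 0.64 * 1.079
k_inf = 0.89600

0.89600


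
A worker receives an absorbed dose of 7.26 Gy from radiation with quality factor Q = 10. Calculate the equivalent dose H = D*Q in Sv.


H = D * Q
H = 7.26 * 10
H = 72.600 Sv

72.600


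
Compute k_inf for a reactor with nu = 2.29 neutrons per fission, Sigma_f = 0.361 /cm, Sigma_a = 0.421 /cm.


k_inf = nu * Sigma_f / Sigma_a
k_inf = 2.29 * 0.361 / 0.421
k_inf = 1.9636

1.9636


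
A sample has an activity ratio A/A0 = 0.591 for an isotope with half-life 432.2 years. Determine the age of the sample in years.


lambda = ln(2) / t_half = ln(2) / 432.2 = 0.001603765 /yr
t = -ln(A/A0) / lambda
t = -ln(0.591) / 0.001603765
t = 327.94 yr

327.94


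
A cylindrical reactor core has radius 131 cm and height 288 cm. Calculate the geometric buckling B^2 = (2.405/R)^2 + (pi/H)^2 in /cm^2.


B^2 = (2.405/R)^2 + (pi/H)^2
B^2 = (2.405/131)^2 + (pi/288)^2
B^2 = 4.5604e-04 /cm^2

4.5604e-04


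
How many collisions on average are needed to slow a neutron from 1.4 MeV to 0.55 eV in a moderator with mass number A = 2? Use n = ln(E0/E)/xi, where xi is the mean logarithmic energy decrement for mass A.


xi = 1 + (A-1)^2/(2A)*ln((A-1)/(A+1)) = 0.7253469 (for A = 2)
n = ln(E0/E) / xi
n = ln(1.4e6 / 0.55) / 0.7253469
n = ln(2.545455e+06) / 0.7253469 = 20.335

20.335


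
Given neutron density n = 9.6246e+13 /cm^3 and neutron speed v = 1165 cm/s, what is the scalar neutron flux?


phi = n * v
phi = 9.6246e+13 * 1165
phi = 1.1213e+17 /cm^2/s

1.1213e+17


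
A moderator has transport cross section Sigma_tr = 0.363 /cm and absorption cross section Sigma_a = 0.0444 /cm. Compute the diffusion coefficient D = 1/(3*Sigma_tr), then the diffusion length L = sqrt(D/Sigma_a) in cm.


D = 1 / (3 * Sigma_tr) = 1 / (3 * 0.363) = 0.9182736 cm
L = sqrt(D / Sigma_a)
L = sqrt(0.9182736 / 0.0444)
L = 4.5477 cm

4.5477


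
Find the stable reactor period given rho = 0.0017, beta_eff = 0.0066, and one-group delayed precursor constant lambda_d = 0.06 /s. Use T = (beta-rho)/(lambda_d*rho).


T = (beta - rho) / (lambda_d * rho)
T = (0.0066 - 0.0017) / (0.06 * 0.0017)
T = 48.039 s

48.039


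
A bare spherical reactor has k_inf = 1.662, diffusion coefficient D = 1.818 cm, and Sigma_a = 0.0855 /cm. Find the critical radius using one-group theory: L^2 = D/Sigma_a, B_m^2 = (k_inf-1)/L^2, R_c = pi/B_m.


L^2 = D / Sigma_a = 1.818 / 0.0855 = 21.26316 cm^2
B_m^2 = (k_inf - 1) / L^2 = (1.662 - 1) / 21.26316 = 0.03113366 /cm^2
For a bare sphere: B_g = pi/R, so R_c = pi / sqrt(B_m^2)
R_c = pi / sqrt(0.03113366) = 17.805 cm

17.805


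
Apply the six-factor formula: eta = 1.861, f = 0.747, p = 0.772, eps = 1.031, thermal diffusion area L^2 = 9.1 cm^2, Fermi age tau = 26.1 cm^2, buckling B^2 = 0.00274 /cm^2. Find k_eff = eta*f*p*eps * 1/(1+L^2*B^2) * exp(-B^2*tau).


k_inf = eta*f*p*eps = 1.861*0.747*0.772*1.031 = 1.106478
P_TNL = 1/(1 + L^2*B^2) = 1/(1 + 9.1*0.00274) = 0.9756726
P_FNL = exp(-B^2*tau) = exp(-0.00274*26.1) = 0.9309832
k_eff = k_inf * P_TNL * P_FNL = 1.106478 * 0.9756726 * 0.9309832
k_eff = 1.0051

1.0051


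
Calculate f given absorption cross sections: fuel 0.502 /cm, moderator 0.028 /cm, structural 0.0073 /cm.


f = Sigma_a_fuel / (Sigma_a_fuel + Sigma_a_mod + Sigma_a_other)
f = 0.502 / (0.502 + 0.028 + 0.0073)
f = 0.93430

0.93430


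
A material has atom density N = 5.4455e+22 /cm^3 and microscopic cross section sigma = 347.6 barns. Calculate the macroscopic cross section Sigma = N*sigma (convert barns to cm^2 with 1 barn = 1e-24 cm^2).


Sigma = N * sigma_barns * 1e-24
Sigma = 5.4455e+22 * 347.6 * 1e-24
Sigma = 18.929 /cm

18.929


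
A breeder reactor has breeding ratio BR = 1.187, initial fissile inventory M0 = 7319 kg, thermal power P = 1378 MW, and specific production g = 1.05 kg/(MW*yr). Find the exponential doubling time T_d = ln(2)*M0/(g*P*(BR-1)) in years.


Breeding gain G = BR - 1 = 1.187 - 1 = 0.187
Fissile production rate = g * P * G = 1.05 * 1378 * 0.187 = 270.5703 kg/yr
T_d = ln(2) * M0 / (g * P * G)
T_d = ln(2) * 7319 / 270.5703 = 18.750 yr

18.750


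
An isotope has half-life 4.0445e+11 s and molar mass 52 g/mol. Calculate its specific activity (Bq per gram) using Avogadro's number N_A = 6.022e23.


lambda = ln(2) / t_half = ln(2) / 4.0445e+11 = 1.713802e-12 /s
SA = lambda * N_A / M
SA = 1.713802e-12 * 6.022e23 / 52
SA = 1.9847e+10 Bq/g

1.9847e+10


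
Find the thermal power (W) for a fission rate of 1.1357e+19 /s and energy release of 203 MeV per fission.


P = fission_rate * E_MeV * 1.602e-13
P = 1.1357e+19 * 203 * 1.602e-13
P = 3.6934e+08 W

3.6934e+08


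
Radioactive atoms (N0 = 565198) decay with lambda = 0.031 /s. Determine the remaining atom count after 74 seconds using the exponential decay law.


N = N0 * exp(-lambda * t)
N = 565198 * exp(-0.031 * 74)
N = 57007

57007


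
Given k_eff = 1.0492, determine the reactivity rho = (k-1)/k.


rho = (k_eff - 1) / k_eff
rho = (1.0492 - 1) / 1.0492
rho = 0.046893

0.046893


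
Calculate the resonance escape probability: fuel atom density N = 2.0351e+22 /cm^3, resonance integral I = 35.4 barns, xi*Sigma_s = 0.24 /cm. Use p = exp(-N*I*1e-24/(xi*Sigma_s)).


p = exp(-N * I * 1e-24 / (xi*Sigma_s))
p = exp(-2.0351e+22 * 35.4 * 1e-24 / 0.24)
p = 0.049699

0.049699


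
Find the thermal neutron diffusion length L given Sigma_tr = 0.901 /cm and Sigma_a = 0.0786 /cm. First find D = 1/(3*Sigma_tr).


D = 1 / (3 * Sigma_tr) = 1 / (3 * 0.901) = 0.3699593 cm
L = sqrt(D / Sigma_a)
L = sqrt(0.3699593 / 0.0786)
L = 2.1695 cm

2.1695


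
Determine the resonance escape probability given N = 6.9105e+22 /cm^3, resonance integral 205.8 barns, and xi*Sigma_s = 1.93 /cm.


p = exp(-N * I * 1e-24 / (xi*Sigma_s))
p = exp(-6.9105e+22 * 205.8 * 1e-24 / 1.93)
p = 6.3062e-04

6.3062e-04


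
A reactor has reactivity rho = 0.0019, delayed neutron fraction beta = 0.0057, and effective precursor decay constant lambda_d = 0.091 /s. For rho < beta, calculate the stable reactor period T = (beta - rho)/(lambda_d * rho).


T = (beta - rho) / (lambda_d * rho)
T = (0.0057 - 0.0019) / (0.091 * 0.0019)
T = 21.978 s

21.978


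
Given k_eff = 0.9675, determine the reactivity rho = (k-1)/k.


rho = (k_eff - 1) / k_eff
rho = (0.9675 - 1) / 0.9675
rho = -0.033592

-0.033592


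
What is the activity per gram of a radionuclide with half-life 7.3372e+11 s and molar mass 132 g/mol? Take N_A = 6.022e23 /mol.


lambda = ln(2) / t_half = ln(2) / 7.3372e+11 = 9.447026e-13 /s
SA = lambda * N_A / M
SA = 9.447026e-13 * 6.022e23 / 132
SA = 4.3098e+09 Bq/g

4.3098e+09


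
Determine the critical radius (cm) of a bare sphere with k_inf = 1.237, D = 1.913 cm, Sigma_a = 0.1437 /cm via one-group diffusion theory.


L^2 = D / Sigma_a = 1.913 / 0.1437 = 13.31246 cm^2
B_m^2 = (k_inf - 1) / L^2 = (1.237 - 1) / 13.31246 = 0.01780287 /cm^2
For a bare sphere: B_g = pi/R, so R_c = pi / sqrt(B_m^2)
R_c = pi / sqrt(0.01780287) = 23.545 cm

23.545


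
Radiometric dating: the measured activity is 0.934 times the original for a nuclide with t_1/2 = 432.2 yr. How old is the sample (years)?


lambda = ln(2) / t_half = ln(2) / 432.2 = 0.001603765 /yr
t = -ln(A/A0) / lambda
t = -ln(0.934) / 0.001603765
t = 42.574 yr

42.574


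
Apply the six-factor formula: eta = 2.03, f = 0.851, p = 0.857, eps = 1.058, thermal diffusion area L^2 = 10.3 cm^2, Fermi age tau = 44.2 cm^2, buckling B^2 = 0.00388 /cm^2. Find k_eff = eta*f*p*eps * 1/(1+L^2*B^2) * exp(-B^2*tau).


k_inf = eta*f*p*eps = 2.03*0.851*0.857*1.058 = 1.566362
P_TNL = 1/(1 + L^2*B^2) = 1/(1 + 10.3*0.00388) = 0.9615717
P_FNL = exp(-B^2*tau) = exp(-0.00388*44.2) = 0.8424036
k_eff = k_inf * P_TNL * P_FNL = 1.566362 * 0.9615717 * 0.8424036
k_eff = 1.2688

1.2688


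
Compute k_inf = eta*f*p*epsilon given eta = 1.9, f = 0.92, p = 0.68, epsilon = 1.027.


k_inf = eta * f * p * epsilon
k_inf = 1.9 * 0.92 * 0.68 * 1.027
k_inf = 1.2207

1.2207


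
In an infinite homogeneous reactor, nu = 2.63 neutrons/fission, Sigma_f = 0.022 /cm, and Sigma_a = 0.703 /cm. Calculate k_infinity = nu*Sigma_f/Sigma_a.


k_inf = nu * Sigma_f / Sigma_a
k_inf = 2.63 * 0.022 / 0.703
k_inf = 0.082304

0.082304


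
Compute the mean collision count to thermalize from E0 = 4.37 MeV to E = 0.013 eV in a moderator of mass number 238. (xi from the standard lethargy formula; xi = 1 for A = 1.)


xi = 1 + (A-1)^2/(2A)*ln((A-1)/(A+1)) = 0.008379872 (for A = 238)
n = ln(E0/E) / xi
n = ln(4.37e6 / 0.013) / 0.008379872
n = ln(3.361538e+08) / 0.008379872 = 2342.9

2342.9


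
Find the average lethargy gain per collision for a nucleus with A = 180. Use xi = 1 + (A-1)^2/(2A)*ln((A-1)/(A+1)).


xi = 1 + (A-1)^2/(2A) * ln((A-1)/(A+1))
xi = 1 + (180-1)^2/(2*180) * ln((180-1)/(180 +1))
xi = 0.011070

0.011070


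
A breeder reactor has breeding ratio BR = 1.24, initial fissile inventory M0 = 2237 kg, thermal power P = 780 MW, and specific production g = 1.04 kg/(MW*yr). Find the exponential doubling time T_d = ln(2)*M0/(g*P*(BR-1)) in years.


Breeding gain G = BR - 1 = 1.24 - 1 = 0.24
Fissile production rate = g * P * G = 1.04 * 780 * 0.24 = 194.688 kg/yr
T_d = ln(2) * M0 / (g * P * G)
T_d = ln(2) * 2237 / 194.688 = 7.9644 yr

7.9644


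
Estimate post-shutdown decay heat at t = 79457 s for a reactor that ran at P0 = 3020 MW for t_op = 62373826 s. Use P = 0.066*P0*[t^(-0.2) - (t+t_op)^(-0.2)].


P/P0 = 0.066 * [t^(-0.2) - (t + t_op)^(-0.2)]
P/P0 = 0.066 * [79457^(-0.2) - (79457 + 62373826)^(-0.2)]
P/P0 = 0.066 * [0.1047065 - 0.02759872] = 0.005089113
P = 3020 * 0.005089113 = 15.369 MW

15.369


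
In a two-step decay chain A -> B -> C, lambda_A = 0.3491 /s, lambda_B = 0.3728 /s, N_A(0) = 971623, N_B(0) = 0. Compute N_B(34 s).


N_B(t) = lambda_A * N_A0 / (lambda_B - lambda_A) * [exp(-lambda_A*t) - exp(-lambda_B*t)]
exp(-0.3491*34) = 7.001403e-06; exp(-0.3728*34) = 3.127740e-06
N_B = 0.3491 * 971623 / (0.3728 - 0.3491) * (7.001403e-06 - 3.127740e-06)
N_B = 55.440

55.440


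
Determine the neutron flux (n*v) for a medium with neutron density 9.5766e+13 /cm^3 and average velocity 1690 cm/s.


phi = n * v
phi = 9.5766e+13 * 1690
phi = 1.6184e+17 /cm^2/s

1.6184e+17


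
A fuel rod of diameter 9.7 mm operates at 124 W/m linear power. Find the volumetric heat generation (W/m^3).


r = D / 2 / 1000 = 9.7 / 2 / 1000 = 0.00485 m
q''' = q' / (pi * r^2)
q''' = 124 / (pi * 0.00485^2)
q''' = 1.6780e+06 W/m^3

1.6780e+06


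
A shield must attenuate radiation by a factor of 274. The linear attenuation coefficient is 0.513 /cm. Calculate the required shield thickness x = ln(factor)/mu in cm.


x = ln(factor) / mu
x = ln(274) / 0.513
x = 10.942 cm

10.942


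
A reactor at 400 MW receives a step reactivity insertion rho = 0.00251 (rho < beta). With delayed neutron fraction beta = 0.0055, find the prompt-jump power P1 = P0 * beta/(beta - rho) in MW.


P1/P0 = beta / (beta - rho)
P1/P0 = 0.0055 / (0.0055 - 0.00251) = 1.839465
P1 = 400 * 1.839465 = 735.79 MW

735.79
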